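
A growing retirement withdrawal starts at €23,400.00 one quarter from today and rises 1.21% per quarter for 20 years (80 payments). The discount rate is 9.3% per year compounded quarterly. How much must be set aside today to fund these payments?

Periodic rate r = 0.093/4 per quarter; n is counted in quarters.
Growing ordinary annuity: PV = PMT₁ × [1 − ((1+g)/(1+r))^n] / (r − g) = 23,400 × [1 − ((1+0.0121)/(1+r))^80] / (r − 0.0121) = €1,225,130.97.

€1,225,130.97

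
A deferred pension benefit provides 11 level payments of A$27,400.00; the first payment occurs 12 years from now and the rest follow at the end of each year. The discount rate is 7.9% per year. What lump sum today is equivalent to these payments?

Ordinary annuity of 11 payments, first payment at period 12.
Periodic rate r = 0.079 per year.
The ordinary-annuity PV formula values the stream one period before the first payment (period 11); discount that back 11 periods:
PV₀ = 27,400 × [1 − (1+r)^−11] / r × (1+r)^−11 = A$85,164.69

A$85,164.69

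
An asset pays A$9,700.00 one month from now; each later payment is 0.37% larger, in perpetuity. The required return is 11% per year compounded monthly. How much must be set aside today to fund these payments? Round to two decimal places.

Periodic rate r = 0.11/12 per month.
Growing perpetuity (Gordon): PV = PMT₁ / (r − g) = 9,700 / (r − 0.0037) = A$1,774,390.24.

A$1,774,390.24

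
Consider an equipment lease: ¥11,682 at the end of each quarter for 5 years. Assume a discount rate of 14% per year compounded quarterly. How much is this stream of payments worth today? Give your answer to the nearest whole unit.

This is an ordinary annuity: 20 payments of ¥11,682 at the end of each quarter.
Periodic rate r = 0.14/4 per quarter; n is counted in quarters.
PV = PMT × [(1 − (1+r)^−n)/r] = 11,682 × [1 − (1+r)^−20] / r = ¥166,029

¥166,029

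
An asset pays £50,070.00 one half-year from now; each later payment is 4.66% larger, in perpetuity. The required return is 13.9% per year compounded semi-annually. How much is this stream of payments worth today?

£2,186,462.88

Periodic rate r = 0.139/2 per half-year.
Growing perpetuity (Gordon): PV = PMT₁ / (r − g) = 50,070 / (r − 0.0466) = £2,186,462.88.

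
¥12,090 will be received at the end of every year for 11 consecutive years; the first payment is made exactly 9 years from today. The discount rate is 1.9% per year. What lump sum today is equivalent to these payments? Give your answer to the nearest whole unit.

¥102,365

Ordinary annuity of 11 payments, first payment at period 9.
Periodic rate r = 0.019 per year.
The ordinary-annuity PV formula values the stream one period before the first payment (period 8); discount that back 8 periods:
PV₀ = 12,090 × [1 − (1+r)^−11] / r × (1+r)^−8 = ¥102,365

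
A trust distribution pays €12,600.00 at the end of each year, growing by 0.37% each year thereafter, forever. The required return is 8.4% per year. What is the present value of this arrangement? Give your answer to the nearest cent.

€156,911.58

Periodic rate r = 0.084 per year.
Growing perpetuity (Gordon): PV = PMT₁ / (r − g) = 12,600 / (r − 0.0037) = €156,911.58.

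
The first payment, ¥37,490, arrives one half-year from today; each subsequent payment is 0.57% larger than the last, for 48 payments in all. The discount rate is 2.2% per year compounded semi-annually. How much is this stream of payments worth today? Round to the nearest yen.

Periodic rate r = 0.022/2 per half-year; n is counted in half-years.
Growing ordinary annuity: PV = PMT₁ × [1 − ((1+g)/(1+r))^n] / (r − g) = 37,490 × [1 − ((1+0.0057)/(1+r))^48] / (r − 0.0057) = ¥1,577,294.

¥1,577,294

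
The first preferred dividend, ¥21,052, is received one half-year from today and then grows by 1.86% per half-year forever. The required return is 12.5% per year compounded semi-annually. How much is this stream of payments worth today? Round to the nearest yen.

¥479,544

Periodic rate r = 0.125/2 per half-year.
Growing perpetuity (Gordon): PV = PMT₁ / (r − g) = 21,052 / (r − 0.0186) = ¥479,544.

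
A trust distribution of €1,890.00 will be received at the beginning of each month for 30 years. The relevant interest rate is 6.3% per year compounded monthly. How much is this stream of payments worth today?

This is an annuity due: 360 payments of €1,890.00 at the beginning of each month.
Periodic rate r = 0.063/12 per month; n is counted in months.
PV = PMT × [(1 − (1+r)^−n)/r] × (1+r) = 1,890 × [1 − (1+r)^−360] / r × (1+r) = €306,947.66

€306,947.66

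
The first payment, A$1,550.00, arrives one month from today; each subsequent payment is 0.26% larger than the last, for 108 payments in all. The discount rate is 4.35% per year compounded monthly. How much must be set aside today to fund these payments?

Periodic rate r = 0.0435/12 per month; n is counted in months.
Growing ordinary annuity: PV = PMT₁ × [1 − ((1+g)/(1+r))^n] / (r − g) = 1,550 × [1 − ((1+0.0026)/(1+r))^108] / (r − 0.0026) = A$158,002.00.

A$158,002.00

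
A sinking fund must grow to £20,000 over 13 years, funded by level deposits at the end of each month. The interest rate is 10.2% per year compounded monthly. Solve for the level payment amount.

Level ordinary annuity; solve FV = PMT × [((1+r)^n − 1)/r] for PMT.
Periodic rate r = 0.102/12 per month; n is counted in months.
With n = 156: PMT = 20,000 / ([((1+r)^n − 1)/r]) = £61.93

£61.93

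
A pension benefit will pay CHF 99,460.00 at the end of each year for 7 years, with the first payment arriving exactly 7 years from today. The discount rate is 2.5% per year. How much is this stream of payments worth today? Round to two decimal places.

Ordinary annuity of 7 payments, first payment at period 7.
Periodic rate r = 0.025 per year.
The ordinary-annuity PV formula values the stream one period before the first payment (period 6); discount that back 6 periods:
PV₀ = 99,460 × [1 − (1+r)^−7] / r × (1+r)^−6 = CHF 544,549.43

CHF 544,549.43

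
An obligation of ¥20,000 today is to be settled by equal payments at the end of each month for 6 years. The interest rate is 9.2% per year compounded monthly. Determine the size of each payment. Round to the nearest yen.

Level ordinary annuity; solve PV = PMT × [(1 − (1+r)^−n)/r] for PMT.
Periodic rate r = 0.092/12 per month; n is counted in months.
With n = 72: PMT = 20,000 / ([(1 − (1+r)^−n)/r]) = ¥362

¥362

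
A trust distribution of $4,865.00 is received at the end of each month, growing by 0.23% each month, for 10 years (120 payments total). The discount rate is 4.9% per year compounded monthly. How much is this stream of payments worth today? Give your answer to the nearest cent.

Periodic rate r = 0.049/12 per month; n is counted in months.
Growing ordinary annuity: PV = PMT₁ × [1 − ((1+g)/(1+r))^n] / (r − g) = 4,865 × [1 − ((1+0.0023)/(1+r))^120] / (r − 0.0023) = $524,060.88.

$524,060.88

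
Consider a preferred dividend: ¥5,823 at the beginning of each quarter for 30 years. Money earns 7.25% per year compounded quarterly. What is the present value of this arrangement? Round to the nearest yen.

This is an annuity due: 120 payments of ¥5,823 at the beginning of each quarter.
Periodic rate r = 0.0725/4 per quarter; n is counted in quarters.
PV = PMT × [(1 − (1+r)^−n)/r] × (1+r) = 5,823 × [1 − (1+r)^−120] / r × (1+r) = ¥289,201

¥289,201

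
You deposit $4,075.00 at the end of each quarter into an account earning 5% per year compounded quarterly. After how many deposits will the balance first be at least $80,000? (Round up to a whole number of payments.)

18 payments

Periodic rate r = 0.05/4 per quarter; n is counted in quarters.
Ordinary annuity FV: 80,000 = 4,075 × [((1+r)^n − 1)/r].
(1+r)^n = 1 + 80,000 × r / 4,075, so n = ln(1 + 80,000·r/4,075) / ln(1+r) = 17.67.
Round up to a whole number of payments: n = 18.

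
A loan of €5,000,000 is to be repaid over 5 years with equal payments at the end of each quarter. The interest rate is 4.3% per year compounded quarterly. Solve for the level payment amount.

€279,173.51

Level ordinary annuity; solve PV = PMT × [(1 − (1+r)^−n)/r] for PMT.
Periodic rate r = 0.043/4 per quarter; n is counted in quarters.
With n = 20: PMT = 5,000,000 / ([(1 − (1+r)^−n)/r]) = €279,173.51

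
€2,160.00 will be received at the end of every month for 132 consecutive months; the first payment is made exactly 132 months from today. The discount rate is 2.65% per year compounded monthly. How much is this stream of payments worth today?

Ordinary annuity of 132 payments, first payment at period 132.
Periodic rate r = 0.0265/12 per month; n is counted in months.
The ordinary-annuity PV formula values the stream one period before the first payment (period 131); discount that back 131 periods:
PV₀ = 2,160 × [1 − (1+r)^−132] / r × (1+r)^−131 = €185,077.60

€185,077.60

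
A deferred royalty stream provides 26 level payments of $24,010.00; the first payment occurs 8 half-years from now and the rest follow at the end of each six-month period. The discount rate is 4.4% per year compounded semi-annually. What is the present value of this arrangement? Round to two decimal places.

$404,940.41

Ordinary annuity of 26 payments, first payment at period 8.
Periodic rate r = 0.044/2 per half-year; n is counted in half-years.
The ordinary-annuity PV formula values the stream one period before the first payment (period 7); discount that back 7 periods:
PV₀ = 24,010 × [1 − (1+r)^−26] / r × (1+r)^−7 = $404,940.41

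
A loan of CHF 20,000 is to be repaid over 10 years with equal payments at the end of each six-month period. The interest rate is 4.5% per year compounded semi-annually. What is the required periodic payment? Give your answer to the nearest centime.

CHF 1,252.84

Level ordinary annuity; solve PV = PMT × [(1 − (1+r)^−n)/r] for PMT.
Periodic rate r = 0.045/2 per half-year; n is counted in half-years.
With n = 20: PMT = 20,000 / ([(1 − (1+r)^−n)/r]) = CHF 1,252.84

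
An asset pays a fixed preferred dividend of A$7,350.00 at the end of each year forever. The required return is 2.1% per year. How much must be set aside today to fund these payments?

A$350,000.00

Periodic rate r = 0.021 per year.
Level perpetuity: PV = PMT / r = 7,350 / (0.021) = A$350,000.00.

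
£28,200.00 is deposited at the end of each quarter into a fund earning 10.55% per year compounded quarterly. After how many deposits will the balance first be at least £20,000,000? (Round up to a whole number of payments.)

Periodic rate r = 0.1055/4 per quarter; n is counted in quarters.
Ordinary annuity FV: 20,000,000 = 28,200 × [((1+r)^n − 1)/r].
(1+r)^n = 1 + 20,000,000 × r / 28,200, so n = ln(1 + 20,000,000·r/28,200) / ln(1+r) = 114.50.
Round up to a whole number of payments: n = 115.

115 payments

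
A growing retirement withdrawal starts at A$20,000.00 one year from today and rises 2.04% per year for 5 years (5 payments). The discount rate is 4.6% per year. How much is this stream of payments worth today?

A$91,035.85

Periodic rate r = 0.046 per year.
Growing ordinary annuity: PV = PMT₁ × [1 − ((1+g)/(1+r))^n] / (r − g) = 20,000 × [1 − ((1+0.0204)/(1+r))^5] / (r − 0.0204) = A$91,035.85.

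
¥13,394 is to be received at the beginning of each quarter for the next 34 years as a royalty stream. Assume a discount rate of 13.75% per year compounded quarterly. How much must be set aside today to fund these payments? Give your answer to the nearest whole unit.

This is an annuity due: 136 payments of ¥13,394 at the beginning of each quarter.
Periodic rate r = 0.1375/4 per quarter; n is counted in quarters.
PV = PMT × [(1 − (1+r)^−n)/r] × (1+r) = 13,394 × [1 − (1+r)^−136] / r × (1+r) = ¥398,972

¥398,972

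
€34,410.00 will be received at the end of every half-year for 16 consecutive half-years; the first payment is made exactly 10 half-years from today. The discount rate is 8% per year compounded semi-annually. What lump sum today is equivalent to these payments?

€281,706.01

Ordinary annuity of 16 payments, first payment at period 10.
Periodic rate r = 0.08/2 per half-year; n is counted in half-years.
The ordinary-annuity PV formula values the stream one period before the first payment (period 9); discount that back 9 periods:
PV₀ = 34,410 × [1 − (1+r)^−16] / r × (1+r)^−9 = €281,706.01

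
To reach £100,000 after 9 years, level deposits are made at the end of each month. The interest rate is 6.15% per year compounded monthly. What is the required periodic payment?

Level ordinary annuity; solve FV = PMT × [((1+r)^n − 1)/r] for PMT.
Periodic rate r = 0.0615/12 per month; n is counted in months.
With n = 108: PMT = 100,000 / ([((1+r)^n − 1)/r]) = £695.51

£695.51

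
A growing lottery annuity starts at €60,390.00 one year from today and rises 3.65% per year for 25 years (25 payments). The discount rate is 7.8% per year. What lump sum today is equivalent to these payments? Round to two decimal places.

Periodic rate r = 0.078 per year.
Growing ordinary annuity: PV = PMT₁ × [1 − ((1+g)/(1+r))^n] / (r − g) = 60,390 × [1 − ((1+0.0365)/(1+r))^25] / (r − 0.0365) = €909,824.12.

€909,824.12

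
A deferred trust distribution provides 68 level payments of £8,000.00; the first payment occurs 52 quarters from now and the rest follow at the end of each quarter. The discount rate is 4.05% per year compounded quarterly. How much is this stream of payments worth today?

Ordinary annuity of 68 payments, first payment at period 52.
Periodic rate r = 0.0405/4 per quarter; n is counted in quarters.
The ordinary-annuity PV formula values the stream one period before the first payment (period 51); discount that back 51 periods:
PV₀ = 8,000 × [1 − (1+r)^−68] / r × (1+r)^−51 = £234,413.82

£234,413.82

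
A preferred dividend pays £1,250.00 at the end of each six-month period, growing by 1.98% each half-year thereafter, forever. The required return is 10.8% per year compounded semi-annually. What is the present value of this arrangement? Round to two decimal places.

Periodic rate r = 0.108/2 per half-year.
Growing perpetuity (Gordon): PV = PMT₁ / (r − g) = 1,250 / (r − 0.0198) = £36,549.71.

£36,549.71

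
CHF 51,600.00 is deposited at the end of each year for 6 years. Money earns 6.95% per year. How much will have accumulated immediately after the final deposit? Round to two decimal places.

This is an ordinary annuity: 6 deposits of CHF 51,600.00 at the end of each year.
Periodic rate r = 0.0695 per year.
FV = PMT × [((1+r)^n − 1)/r] = 51,600 × [(1+r)^6 − 1] / r = CHF 368,644.96

CHF 368,644.96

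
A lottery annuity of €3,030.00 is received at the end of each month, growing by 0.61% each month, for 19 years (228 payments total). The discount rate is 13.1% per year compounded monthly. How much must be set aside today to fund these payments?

€417,338.53

Periodic rate r = 0.131/12 per month; n is counted in months.
Growing ordinary annuity: PV = PMT₁ × [1 − ((1+g)/(1+r))^n] / (r − g) = 3,030 × [1 − ((1+0.0061)/(1+r))^228] / (r − 0.0061) = €417,338.53.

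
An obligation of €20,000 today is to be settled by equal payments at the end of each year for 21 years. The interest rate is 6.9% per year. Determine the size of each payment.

Level ordinary annuity; solve PV = PMT × [(1 − (1+r)^−n)/r] for PMT.
Periodic rate r = 0.069 per year.
With n = 21: PMT = 20,000 / ([(1 − (1+r)^−n)/r]) = €1,830.97

€1,830.97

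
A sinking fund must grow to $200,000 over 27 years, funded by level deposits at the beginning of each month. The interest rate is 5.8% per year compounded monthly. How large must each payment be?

Level annuity due; solve FV = PMT × [((1+r)^n − 1)/r] × (1+r) for PMT.
Periodic rate r = 0.058/12 per month; n is counted in months.
With n = 324: PMT = 200,000 / ([((1+r)^n − 1)/r] × (1+r)) = $255.22

$255.22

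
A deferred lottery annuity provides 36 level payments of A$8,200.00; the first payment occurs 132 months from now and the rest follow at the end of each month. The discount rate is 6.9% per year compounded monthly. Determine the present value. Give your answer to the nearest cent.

Ordinary annuity of 36 payments, first payment at period 132.
Periodic rate r = 0.069/12 per month; n is counted in months.
The ordinary-annuity PV formula values the stream one period before the first payment (period 131); discount that back 131 periods:
PV₀ = 8,200 × [1 − (1+r)^−36] / r × (1+r)^−131 = A$125,494.66

A$125,494.66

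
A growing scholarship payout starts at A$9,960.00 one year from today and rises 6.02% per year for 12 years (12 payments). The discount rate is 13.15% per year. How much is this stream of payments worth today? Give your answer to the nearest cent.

Periodic rate r = 0.1315 per year.
Growing ordinary annuity: PV = PMT₁ × [1 − ((1+g)/(1+r))^n] / (r − g) = 9,960 × [1 − ((1+0.0602)/(1+r))^12] / (r − 0.0602) = A$75,722.57.

A$75,722.57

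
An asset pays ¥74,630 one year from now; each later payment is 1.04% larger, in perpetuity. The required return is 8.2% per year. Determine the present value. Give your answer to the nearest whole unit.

Periodic rate r = 0.082 per year.
Growing perpetuity (Gordon): PV = PMT₁ / (r − g) = 74,630 / (r − 0.0104) = ¥1,042,318.

¥1,042,318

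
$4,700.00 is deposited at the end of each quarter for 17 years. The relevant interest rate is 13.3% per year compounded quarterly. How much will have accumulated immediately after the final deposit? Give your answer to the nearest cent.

$1,165,642.91

This is an ordinary annuity: 68 deposits of $4,700.00 at the end of each quarter.
Periodic rate r = 0.133/4 per quarter; n is counted in quarters.
FV = PMT × [((1+r)^n − 1)/r] = 4,700 × [(1+r)^68 − 1] / r = $1,165,642.91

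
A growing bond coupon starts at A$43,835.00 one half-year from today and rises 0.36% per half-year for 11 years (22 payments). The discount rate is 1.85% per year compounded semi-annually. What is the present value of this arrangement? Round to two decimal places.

Periodic rate r = 0.0185/2 per half-year; n is counted in half-years.
Growing ordinary annuity: PV = PMT₁ × [1 − ((1+g)/(1+r))^n] / (r − g) = 43,835 × [1 − ((1+0.0036)/(1+r))^22] / (r − 0.0036) = A$901,405.60.

A$901,405.60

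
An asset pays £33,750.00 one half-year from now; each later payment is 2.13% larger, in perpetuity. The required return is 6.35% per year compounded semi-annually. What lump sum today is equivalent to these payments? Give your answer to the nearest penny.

Periodic rate r = 0.0635/2 per half-year.
Growing perpetuity (Gordon): PV = PMT₁ / (r − g) = 33,750 / (r − 0.0213) = £3,229,665.07.

£3,229,665.07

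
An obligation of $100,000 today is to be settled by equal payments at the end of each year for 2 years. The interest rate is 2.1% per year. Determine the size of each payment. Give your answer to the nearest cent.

$51,580.46

Level ordinary annuity; solve PV = PMT × [(1 − (1+r)^−n)/r] for PMT.
Periodic rate r = 0.021 per year.
With n = 2: PMT = 100,000 / ([(1 − (1+r)^−n)/r]) = $51,580.46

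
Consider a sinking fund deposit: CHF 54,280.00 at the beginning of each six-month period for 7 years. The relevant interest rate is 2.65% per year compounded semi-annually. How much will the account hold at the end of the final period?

This is an annuity due: 14 deposits of CHF 54,280.00 at the beginning of each six-month period.
Periodic rate r = 0.0265/2 per half-year; n is counted in half-years.
FV = PMT × [((1+r)^n − 1)/r] × (1+r) = 54,280 × [(1+r)^14 − 1] / r × (1+r) = CHF 839,950.48

CHF 839,950.48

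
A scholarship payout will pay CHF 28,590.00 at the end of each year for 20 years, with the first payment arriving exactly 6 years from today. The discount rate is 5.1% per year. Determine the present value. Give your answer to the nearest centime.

CHF 275,499.78

Ordinary annuity of 20 payments, first payment at period 6.
Periodic rate r = 0.051 per year.
The ordinary-annuity PV formula values the stream one period before the first payment (period 5); discount that back 5 periods:
PV₀ = 28,590 × [1 − (1+r)^−20] / r × (1+r)^−5 = CHF 275,499.78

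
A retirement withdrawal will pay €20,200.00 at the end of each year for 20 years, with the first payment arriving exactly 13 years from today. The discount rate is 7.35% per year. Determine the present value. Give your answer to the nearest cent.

€88,932.97

Ordinary annuity of 20 payments, first payment at period 13.
Periodic rate r = 0.0735 per year.
The ordinary-annuity PV formula values the stream one period before the first payment (period 12); discount that back 12 periods:
PV₀ = 20,200 × [1 − (1+r)^−20] / r × (1+r)^−12 = €88,932.97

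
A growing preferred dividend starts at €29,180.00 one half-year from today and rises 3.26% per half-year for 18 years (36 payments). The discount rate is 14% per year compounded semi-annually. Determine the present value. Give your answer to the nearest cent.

Periodic rate r = 0.14/2 per half-year; n is counted in half-years.
Growing ordinary annuity: PV = PMT₁ × [1 − ((1+g)/(1+r))^n] / (r − g) = 29,180 × [1 − ((1+0.0326)/(1+r))^36] / (r − 0.0326) = €563,466.44.

€563,466.44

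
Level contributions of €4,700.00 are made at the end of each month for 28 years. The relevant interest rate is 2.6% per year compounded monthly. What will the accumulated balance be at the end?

This is an ordinary annuity: 336 deposits of €4,700.00 at the end of each month.
Periodic rate r = 0.026/12 per month; n is counted in months.
FV = PMT × [((1+r)^n − 1)/r] = 4,700 × [(1+r)^336 − 1] / r = €2,319,567.82

€2,319,567.82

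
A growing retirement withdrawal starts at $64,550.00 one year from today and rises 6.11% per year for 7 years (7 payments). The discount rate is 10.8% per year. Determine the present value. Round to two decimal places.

$359,523.85

Periodic rate r = 0.108 per year.
Growing ordinary annuity: PV = PMT₁ × [1 − ((1+g)/(1+r))^n] / (r − g) = 64,550 × [1 − ((1+0.0611)/(1+r))^7] / (r − 0.0611) = $359,523.85.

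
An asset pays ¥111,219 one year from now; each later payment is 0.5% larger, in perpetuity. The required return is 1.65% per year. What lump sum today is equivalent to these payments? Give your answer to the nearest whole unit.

¥9,671,217

Periodic rate r = 0.0165 per year.
Growing perpetuity (Gordon): PV = PMT₁ / (r − g) = 111,219 / (r − 0.005) = ¥9,671,217.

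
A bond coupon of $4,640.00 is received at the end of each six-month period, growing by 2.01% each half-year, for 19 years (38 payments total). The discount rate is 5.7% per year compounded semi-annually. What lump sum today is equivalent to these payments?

$147,898.34

Periodic rate r = 0.057/2 per half-year; n is counted in half-years.
Growing ordinary annuity: PV = PMT₁ × [1 − ((1+g)/(1+r))^n] / (r − g) = 4,640 × [1 − ((1+0.0201)/(1+r))^38] / (r − 0.0201) = $147,898.34.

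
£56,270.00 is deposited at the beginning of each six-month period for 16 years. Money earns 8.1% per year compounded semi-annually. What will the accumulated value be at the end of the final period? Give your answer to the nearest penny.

£3,704,388.23

This is an annuity due: 32 deposits of £56,270.00 at the beginning of each six-month period.
Periodic rate r = 0.081/2 per half-year; n is counted in half-years.
FV = PMT × [((1+r)^n − 1)/r] × (1+r) = 56,270 × [(1+r)^32 − 1] / r × (1+r) = £3,704,388.23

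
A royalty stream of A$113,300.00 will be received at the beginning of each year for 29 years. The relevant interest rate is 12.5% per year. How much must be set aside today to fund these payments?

This is an annuity due: 29 payments of A$113,300.00 at the beginning of each year.
Periodic rate r = 0.125 per year.
PV = PMT × [(1 − (1+r)^−n)/r] × (1+r) = 113,300 × [1 − (1+r)^−29] / r × (1+r) = A$986,199.66

A$986,199.66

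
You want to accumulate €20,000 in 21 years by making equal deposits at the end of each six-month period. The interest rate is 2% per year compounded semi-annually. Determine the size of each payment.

€385.51

Level ordinary annuity; solve FV = PMT × [((1+r)^n − 1)/r] for PMT.
Periodic rate r = 0.02/2 per half-year; n is counted in half-years.
With n = 42: PMT = 20,000 / ([((1+r)^n − 1)/r]) = €385.51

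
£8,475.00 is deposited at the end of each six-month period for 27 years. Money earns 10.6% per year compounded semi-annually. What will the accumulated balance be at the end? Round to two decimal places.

This is an ordinary annuity: 54 deposits of £8,475.00 at the end of each six-month period.
Periodic rate r = 0.106/2 per half-year; n is counted in half-years.
FV = PMT × [((1+r)^n − 1)/r] = 8,475 × [(1+r)^54 − 1] / r = £2,440,229.24

£2,440,229.24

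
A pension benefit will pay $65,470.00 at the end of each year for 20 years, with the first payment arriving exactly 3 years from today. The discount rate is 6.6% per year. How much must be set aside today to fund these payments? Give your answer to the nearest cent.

Ordinary annuity of 20 payments, first payment at period 3.
Periodic rate r = 0.066 per year.
The ordinary-annuity PV formula values the stream one period before the first payment (period 2); discount that back 2 periods:
PV₀ = 65,470 × [1 − (1+r)^−20] / r × (1+r)^−2 = $629,808.44

$629,808.44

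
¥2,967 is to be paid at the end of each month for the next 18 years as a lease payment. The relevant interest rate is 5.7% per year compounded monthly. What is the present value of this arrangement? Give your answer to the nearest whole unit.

¥400,195

This is an ordinary annuity: 216 payments of ¥2,967 at the end of each month.
Periodic rate r = 0.057/12 per month; n is counted in months.
PV = PMT × [(1 − (1+r)^−n)/r] = 2,967 × [1 − (1+r)^−216] / r = ¥400,195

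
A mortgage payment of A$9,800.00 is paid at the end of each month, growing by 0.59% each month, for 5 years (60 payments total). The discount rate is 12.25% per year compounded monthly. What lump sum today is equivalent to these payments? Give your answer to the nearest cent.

Periodic rate r = 0.1225/12 per month; n is counted in months.
Growing ordinary annuity: PV = PMT₁ × [1 − ((1+g)/(1+r))^n] / (r − g) = 9,800 × [1 − ((1+0.0059)/(1+r))^60] / (r − 0.0059) = A$514,516.44.

A$514,516.44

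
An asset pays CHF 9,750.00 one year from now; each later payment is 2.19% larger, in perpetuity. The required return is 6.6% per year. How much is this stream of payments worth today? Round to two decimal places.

Periodic rate r = 0.066 per year.
Growing perpetuity (Gordon): PV = PMT₁ / (r − g) = 9,750 / (r − 0.0219) = CHF 221,088.44.

CHF 221,088.44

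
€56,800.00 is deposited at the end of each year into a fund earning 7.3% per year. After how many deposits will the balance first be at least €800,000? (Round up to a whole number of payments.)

Periodic rate r = 0.073 per year.
Ordinary annuity FV: 800,000 = 56,800 × [((1+r)^n − 1)/r].
(1+r)^n = 1 + 800,000 × r / 56,800, so n = ln(1 + 800,000·r/56,800) / ln(1+r) = 10.04.
Round up to a whole number of payments: n = 11.

11 payments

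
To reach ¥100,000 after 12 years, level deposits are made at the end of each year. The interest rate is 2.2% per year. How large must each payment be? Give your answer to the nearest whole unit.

Level ordinary annuity; solve FV = PMT × [((1+r)^n − 1)/r] for PMT.
Periodic rate r = 0.022 per year.
With n = 12: PMT = 100,000 / ([((1+r)^n − 1)/r]) = ¥7,372

¥7,372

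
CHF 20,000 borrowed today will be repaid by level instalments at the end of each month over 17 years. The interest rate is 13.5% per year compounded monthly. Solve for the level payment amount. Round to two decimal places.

Level ordinary annuity; solve PV = PMT × [(1 − (1+r)^−n)/r] for PMT.
Periodic rate r = 0.135/12 per month; n is counted in months.
With n = 204: PMT = 20,000 / ([(1 − (1+r)^−n)/r]) = CHF 250.57

CHF 250.57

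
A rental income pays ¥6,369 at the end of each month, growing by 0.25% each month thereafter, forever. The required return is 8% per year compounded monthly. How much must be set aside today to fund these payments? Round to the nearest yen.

Periodic rate r = 0.08/12 per month.
Growing perpetuity (Gordon): PV = PMT₁ / (r − g) = 6,369 / (r − 0.0025) = ¥1,528,560.

¥1,528,560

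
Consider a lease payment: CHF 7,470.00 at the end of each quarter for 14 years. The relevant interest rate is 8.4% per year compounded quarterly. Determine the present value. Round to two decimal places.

This is an ordinary annuity: 56 payments of CHF 7,470.00 at the end of each quarter.
Periodic rate r = 0.084/4 per quarter; n is counted in quarters.
PV = PMT × [(1 − (1+r)^−n)/r] = 7,470 × [1 − (1+r)^−56] / r = CHF 244,628.18

CHF 244,628.18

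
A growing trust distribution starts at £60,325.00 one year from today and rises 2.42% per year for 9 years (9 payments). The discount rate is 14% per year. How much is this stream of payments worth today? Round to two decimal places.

£322,282.37

Periodic rate r = 0.14 per year.
Growing ordinary annuity: PV = PMT₁ × [1 − ((1+g)/(1+r))^n] / (r − g) = 60,325 × [1 − ((1+0.0242)/(1+r))^9] / (r − 0.0242) = £322,282.37.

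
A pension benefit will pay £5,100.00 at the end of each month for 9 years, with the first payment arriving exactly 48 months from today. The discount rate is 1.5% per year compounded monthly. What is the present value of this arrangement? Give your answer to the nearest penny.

Ordinary annuity of 108 payments, first payment at period 48.
Periodic rate r = 0.015/12 per month; n is counted in months.
The ordinary-annuity PV formula values the stream one period before the first payment (period 47); discount that back 47 periods:
PV₀ = 5,100 × [1 − (1+r)^−108] / r × (1+r)^−47 = £485,575.24

£485,575.24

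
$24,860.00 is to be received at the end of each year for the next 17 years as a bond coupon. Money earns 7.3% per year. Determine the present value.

This is an ordinary annuity: 17 payments of $24,860.00 at the end of each year.
Periodic rate r = 0.073 per year.
PV = PMT × [(1 − (1+r)^−n)/r] = 24,860 × [1 − (1+r)^−17] / r = $237,750.34

$237,750.34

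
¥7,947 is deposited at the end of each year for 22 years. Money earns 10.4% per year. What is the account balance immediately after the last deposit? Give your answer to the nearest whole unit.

¥597,322

This is an ordinary annuity: 22 deposits of ¥7,947 at the end of each year.
Periodic rate r = 0.104 per year.
FV = PMT × [((1+r)^n − 1)/r] = 7,947 × [(1+r)^22 − 1] / r = ¥597,322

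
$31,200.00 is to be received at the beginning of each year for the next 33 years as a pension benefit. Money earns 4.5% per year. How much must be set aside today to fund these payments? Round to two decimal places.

$555,013.39

This is an annuity due: 33 payments of $31,200.00 at the beginning of each year.
Periodic rate r = 0.045 per year.
PV = PMT × [(1 − (1+r)^−n)/r] × (1+r) = 31,200 × [1 − (1+r)^−33] / r × (1+r) = $555,013.39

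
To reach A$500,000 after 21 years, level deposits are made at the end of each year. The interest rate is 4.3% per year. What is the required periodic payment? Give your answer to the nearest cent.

Level ordinary annuity; solve FV = PMT × [((1+r)^n − 1)/r] for PMT.
Periodic rate r = 0.043 per year.
With n = 21: PMT = 500,000 / ([((1+r)^n − 1)/r]) = A$15,131.63

A$15,131.63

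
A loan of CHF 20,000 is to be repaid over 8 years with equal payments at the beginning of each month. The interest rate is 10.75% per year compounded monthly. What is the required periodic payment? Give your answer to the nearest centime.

Level annuity due; solve PV = PMT × [(1 − (1+r)^−n)/r] × (1+r) for PMT.
Periodic rate r = 0.1075/12 per month; n is counted in months.
With n = 96: PMT = 20,000 / ([(1 − (1+r)^−n)/r] × (1+r)) = CHF 308.71

CHF 308.71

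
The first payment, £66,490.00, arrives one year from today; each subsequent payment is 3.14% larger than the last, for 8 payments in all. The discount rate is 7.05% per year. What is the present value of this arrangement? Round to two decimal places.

£437,802.67

Periodic rate r = 0.0705 per year.
Growing ordinary annuity: PV = PMT₁ × [1 − ((1+g)/(1+r))^n] / (r − g) = 66,490 × [1 − ((1+0.0314)/(1+r))^8] / (r − 0.0314) = £437,802.67.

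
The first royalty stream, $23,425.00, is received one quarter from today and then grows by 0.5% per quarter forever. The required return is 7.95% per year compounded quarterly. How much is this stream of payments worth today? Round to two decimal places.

$1,574,789.92

Periodic rate r = 0.0795/4 per quarter.
Growing perpetuity (Gordon): PV = PMT₁ / (r − g) = 23,425 / (r − 0.005) = $1,574,789.92.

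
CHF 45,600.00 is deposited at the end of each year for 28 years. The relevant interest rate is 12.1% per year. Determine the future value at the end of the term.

This is an ordinary annuity: 28 deposits of CHF 45,600.00 at the end of each year.
Periodic rate r = 0.121 per year.
FV = PMT × [((1+r)^n − 1)/r] = 45,600 × [(1+r)^28 − 1] / r = CHF 8,851,757.55

CHF 8,851,757.55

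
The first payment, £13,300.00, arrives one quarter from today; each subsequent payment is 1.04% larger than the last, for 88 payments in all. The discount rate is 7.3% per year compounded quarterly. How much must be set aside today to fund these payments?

£836,821.40

Periodic rate r = 0.073/4 per quarter; n is counted in quarters.
Growing ordinary annuity: PV = PMT₁ × [1 − ((1+g)/(1+r))^n] / (r − g) = 13,300 × [1 − ((1+0.0104)/(1+r))^88] / (r − 0.0104) = £836,821.40.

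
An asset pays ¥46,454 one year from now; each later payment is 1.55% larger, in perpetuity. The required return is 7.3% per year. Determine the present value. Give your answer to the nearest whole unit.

Periodic rate r = 0.073 per year.
Growing perpetuity (Gordon): PV = PMT₁ / (r − g) = 46,454 / (r − 0.0155) = ¥807,896.

¥807,896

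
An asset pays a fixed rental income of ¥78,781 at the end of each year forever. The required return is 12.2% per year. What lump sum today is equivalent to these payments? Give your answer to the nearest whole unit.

Periodic rate r = 0.122 per year.
Level perpetuity: PV = PMT / r = 78,781 / (0.122) = ¥645,746.

¥645,746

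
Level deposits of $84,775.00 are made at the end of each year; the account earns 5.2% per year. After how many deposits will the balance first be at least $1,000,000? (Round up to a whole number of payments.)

10 payments

Periodic rate r = 0.052 per year.
Ordinary annuity FV: 1,000,000 = 84,775 × [((1+r)^n − 1)/r].
(1+r)^n = 1 + 1,000,000 × r / 84,775, so n = ln(1 + 1,000,000·r/84,775) / ln(1+r) = 9.44.
Round up to a whole number of payments: n = 10.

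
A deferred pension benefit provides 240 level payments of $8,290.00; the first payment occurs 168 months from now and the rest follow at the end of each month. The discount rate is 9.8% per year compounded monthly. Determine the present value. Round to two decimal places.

Ordinary annuity of 240 payments, first payment at period 168.
Periodic rate r = 0.098/12 per month; n is counted in months.
The ordinary-annuity PV formula values the stream one period before the first payment (period 167); discount that back 167 periods:
PV₀ = 8,290 × [1 − (1+r)^−240] / r × (1+r)^−167 = $223,926.36

$223,926.36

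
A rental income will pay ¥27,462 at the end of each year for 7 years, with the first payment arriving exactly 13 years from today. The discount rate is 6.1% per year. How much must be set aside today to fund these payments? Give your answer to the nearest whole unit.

¥75,063

Ordinary annuity of 7 payments, first payment at period 13.
Periodic rate r = 0.061 per year.
The ordinary-annuity PV formula values the stream one period before the first payment (period 12); discount that back 12 periods:
PV₀ = 27,462 × [1 − (1+r)^−7] / r × (1+r)^−12 = ¥75,063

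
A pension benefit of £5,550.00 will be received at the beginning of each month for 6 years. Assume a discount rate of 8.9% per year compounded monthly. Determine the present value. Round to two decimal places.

This is an annuity due: 72 payments of £5,550.00 at the beginning of each month.
Periodic rate r = 0.089/12 per month; n is counted in months.
PV = PMT × [(1 − (1+r)^−n)/r] × (1+r) = 5,550 × [1 − (1+r)^−72] / r × (1+r) = £311,035.78

£311,035.78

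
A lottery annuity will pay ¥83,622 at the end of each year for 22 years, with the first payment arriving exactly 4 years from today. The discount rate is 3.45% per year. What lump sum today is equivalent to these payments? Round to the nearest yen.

Ordinary annuity of 22 payments, first payment at period 4.
Periodic rate r = 0.0345 per year.
The ordinary-annuity PV formula values the stream one period before the first payment (period 3); discount that back 3 periods:
PV₀ = 83,622 × [1 − (1+r)^−22] / r × (1+r)^−3 = ¥1,151,224

¥1,151,224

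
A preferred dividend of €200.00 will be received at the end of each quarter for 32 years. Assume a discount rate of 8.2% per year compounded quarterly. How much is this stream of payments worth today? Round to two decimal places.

€9,029.64

This is an ordinary annuity: 128 payments of €200.00 at the end of each quarter.
Periodic rate r = 0.082/4 per quarter; n is counted in quarters.
PV = PMT × [(1 − (1+r)^−n)/r] = 200 × [1 − (1+r)^−128] / r = €9,029.64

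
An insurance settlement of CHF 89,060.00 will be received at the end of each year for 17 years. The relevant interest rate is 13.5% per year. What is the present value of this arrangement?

This is an ordinary annuity: 17 payments of CHF 89,060.00 at the end of each year.
Periodic rate r = 0.135 per year.
PV = PMT × [(1 − (1+r)^−n)/r] = 89,060 × [1 − (1+r)^−17] / r = CHF 583,070.10

CHF 583,070.10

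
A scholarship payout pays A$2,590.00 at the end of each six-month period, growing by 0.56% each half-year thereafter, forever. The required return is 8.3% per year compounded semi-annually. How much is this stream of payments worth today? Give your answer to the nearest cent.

Periodic rate r = 0.083/2 per half-year.
Growing perpetuity (Gordon): PV = PMT₁ / (r − g) = 2,590 / (r − 0.0056) = A$72,144.85.

A$72,144.85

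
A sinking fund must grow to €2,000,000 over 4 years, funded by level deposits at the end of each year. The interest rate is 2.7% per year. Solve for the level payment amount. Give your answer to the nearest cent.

Level ordinary annuity; solve FV = PMT × [((1+r)^n − 1)/r] for PMT.
Periodic rate r = 0.027 per year.
With n = 4: PMT = 2,000,000 / ([((1+r)^n − 1)/r]) = €480,199.49

€480,199.49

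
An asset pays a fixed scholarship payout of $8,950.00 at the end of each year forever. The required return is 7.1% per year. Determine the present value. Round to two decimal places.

Periodic rate r = 0.071 per year.
Level perpetuity: PV = PMT / r = 8,950 / (0.071) = $126,056.34.

$126,056.34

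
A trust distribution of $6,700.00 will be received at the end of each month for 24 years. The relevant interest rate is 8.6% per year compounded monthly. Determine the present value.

This is an ordinary annuity: 288 payments of $6,700.00 at the end of each month.
Periodic rate r = 0.086/12 per month; n is counted in months.
PV = PMT × [(1 − (1+r)^−n)/r] = 6,700 × [1 − (1+r)^−288] / r = $815,327.94

$815,327.94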